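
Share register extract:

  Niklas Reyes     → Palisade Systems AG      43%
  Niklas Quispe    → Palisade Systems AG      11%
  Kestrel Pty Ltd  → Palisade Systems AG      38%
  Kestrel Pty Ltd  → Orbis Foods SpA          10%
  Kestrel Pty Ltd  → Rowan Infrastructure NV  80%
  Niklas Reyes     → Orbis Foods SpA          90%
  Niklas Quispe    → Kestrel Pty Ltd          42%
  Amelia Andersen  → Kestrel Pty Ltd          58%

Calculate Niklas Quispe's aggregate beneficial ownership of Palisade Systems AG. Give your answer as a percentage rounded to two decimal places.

Niklas Quispe reaches Palisade along 2 paths.
Via Kestrel: 42% × 38% = 15.96%.
Direct stake: 11% = 11%.
Total: 15.96% + 11% = 26.96%.

26.96%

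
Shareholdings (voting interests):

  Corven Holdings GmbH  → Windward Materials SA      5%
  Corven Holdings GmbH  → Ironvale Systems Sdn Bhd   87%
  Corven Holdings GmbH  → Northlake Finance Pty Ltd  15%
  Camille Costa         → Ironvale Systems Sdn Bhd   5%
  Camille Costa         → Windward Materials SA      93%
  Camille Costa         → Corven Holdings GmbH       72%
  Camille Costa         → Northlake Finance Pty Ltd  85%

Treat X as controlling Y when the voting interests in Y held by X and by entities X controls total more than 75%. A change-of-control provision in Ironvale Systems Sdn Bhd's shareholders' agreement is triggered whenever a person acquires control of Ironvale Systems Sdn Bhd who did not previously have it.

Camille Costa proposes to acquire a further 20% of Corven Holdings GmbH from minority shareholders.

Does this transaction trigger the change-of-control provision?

Yes

The purchase changes only Camille's holdings, so Camille is the only person who could newly come to control Ironvale.
Camille holds 93% of Windward, so Camille controls Windward.
Camille holds 85% of Northlake, so Camille controls Northlake.
In Ironvale, Camille's side holds only 5%, not > 75%.
So before the transaction, Camille does not control Ironvale.
After the purchase, Camille's direct stake in Corven rises to 72% + 20% = 92%.
Camille holds 92% of Corven, so Camille controls Corven.
Corven and Camille together hold 87% + 5% = 92% of Ironvale, so Camille controls Ironvale.
Camille did not control Ironvale before and does after, so the clause is triggered.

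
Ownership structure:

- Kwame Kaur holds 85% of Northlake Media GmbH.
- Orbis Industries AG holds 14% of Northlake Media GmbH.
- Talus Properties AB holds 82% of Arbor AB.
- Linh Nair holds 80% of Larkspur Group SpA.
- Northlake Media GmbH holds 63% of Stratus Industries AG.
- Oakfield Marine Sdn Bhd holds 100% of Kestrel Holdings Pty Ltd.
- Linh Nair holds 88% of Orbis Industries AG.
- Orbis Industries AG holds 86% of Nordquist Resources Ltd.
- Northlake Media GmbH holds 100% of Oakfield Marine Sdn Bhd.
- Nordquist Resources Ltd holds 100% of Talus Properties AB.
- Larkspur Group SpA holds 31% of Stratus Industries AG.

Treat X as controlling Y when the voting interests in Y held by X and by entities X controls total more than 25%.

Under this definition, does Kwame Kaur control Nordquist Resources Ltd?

No

Kwame holds 85% of Northlake, so Kwame controls Northlake.
Northlake holds 100% of Oakfield, so Kwame controls Oakfield.
Northlake holds 63% of Stratus, so Kwame controls Stratus.
Oakfield holds 100% of Kestrel, so Kwame controls Kestrel.
Neither Kwame nor any entity Kwame controls holds any voting interest in Nordquist.
So Kwame does not control Nordquist.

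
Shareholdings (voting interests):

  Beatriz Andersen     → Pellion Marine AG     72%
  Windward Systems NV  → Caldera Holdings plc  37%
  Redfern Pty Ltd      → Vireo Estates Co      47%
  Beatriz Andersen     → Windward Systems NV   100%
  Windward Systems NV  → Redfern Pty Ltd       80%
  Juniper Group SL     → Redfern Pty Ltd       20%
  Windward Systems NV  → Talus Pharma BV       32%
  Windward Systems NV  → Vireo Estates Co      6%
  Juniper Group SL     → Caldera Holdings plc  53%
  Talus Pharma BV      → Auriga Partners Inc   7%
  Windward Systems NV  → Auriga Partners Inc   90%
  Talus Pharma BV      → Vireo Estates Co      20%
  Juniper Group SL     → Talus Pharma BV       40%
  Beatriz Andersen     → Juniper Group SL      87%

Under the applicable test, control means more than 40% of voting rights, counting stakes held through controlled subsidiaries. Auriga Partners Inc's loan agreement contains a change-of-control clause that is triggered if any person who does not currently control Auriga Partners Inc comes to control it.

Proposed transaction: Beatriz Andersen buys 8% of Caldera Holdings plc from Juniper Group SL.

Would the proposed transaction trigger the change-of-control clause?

The purchase adds only to Beatriz's holdings (Juniper's stake shrinks), so Beatriz is the only person who could newly come to control Auriga.
Beatriz holds 100% of Windward, so Beatriz controls Windward.
Beatriz holds 87% of Juniper, so Beatriz controls Juniper.
Juniper and Windward together hold 40% + 32% = 72% of Talus, so Beatriz controls Talus.
Windward and Talus together hold 90% + 7% = 97% of Auriga, so Beatriz controls Auriga.
So Beatriz already controls Auriga before the transaction.
After the purchase, Beatriz holds 8% of Caldera directly, and Juniper's stake falls to 45%.
Beatriz controlled Auriga already, so this is not a new person acquiring control; every other person's position is unchanged or reduced.
No new person acquires control, so the clause is not triggered.

No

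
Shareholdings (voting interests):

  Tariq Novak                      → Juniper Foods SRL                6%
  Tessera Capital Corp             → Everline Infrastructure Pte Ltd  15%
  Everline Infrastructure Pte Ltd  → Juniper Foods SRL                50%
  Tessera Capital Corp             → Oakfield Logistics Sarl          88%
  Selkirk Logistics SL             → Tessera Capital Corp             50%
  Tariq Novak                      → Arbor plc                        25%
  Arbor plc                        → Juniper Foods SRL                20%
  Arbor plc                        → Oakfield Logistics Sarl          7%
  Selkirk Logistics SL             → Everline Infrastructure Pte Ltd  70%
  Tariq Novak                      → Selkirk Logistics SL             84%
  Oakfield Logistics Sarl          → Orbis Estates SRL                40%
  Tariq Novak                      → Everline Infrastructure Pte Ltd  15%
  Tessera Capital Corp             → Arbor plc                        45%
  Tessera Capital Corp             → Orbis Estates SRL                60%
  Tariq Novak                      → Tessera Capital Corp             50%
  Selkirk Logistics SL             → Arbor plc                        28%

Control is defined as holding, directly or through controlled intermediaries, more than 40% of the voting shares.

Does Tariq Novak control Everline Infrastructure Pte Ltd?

Tariq holds 84% of Selkirk, so Tariq controls Selkirk.
Selkirk and Tariq together hold 50% + 50% = 100% of Tessera, so Tariq controls Tessera.
Tariq and Tessera and Selkirk together hold 15% + 15% + 70% = 100% of Everline, so Tariq controls Everline.

Yes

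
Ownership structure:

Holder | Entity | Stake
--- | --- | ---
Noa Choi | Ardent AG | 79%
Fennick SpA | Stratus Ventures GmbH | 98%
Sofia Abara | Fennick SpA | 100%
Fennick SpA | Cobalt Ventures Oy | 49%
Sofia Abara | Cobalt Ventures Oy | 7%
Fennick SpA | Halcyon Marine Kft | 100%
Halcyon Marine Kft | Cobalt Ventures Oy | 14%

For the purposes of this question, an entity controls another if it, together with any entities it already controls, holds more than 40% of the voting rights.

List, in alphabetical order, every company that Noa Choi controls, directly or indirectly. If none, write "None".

Noa holds 79% of Ardent, so Noa controls Ardent.
No other company's threshold is met.

Ardent AG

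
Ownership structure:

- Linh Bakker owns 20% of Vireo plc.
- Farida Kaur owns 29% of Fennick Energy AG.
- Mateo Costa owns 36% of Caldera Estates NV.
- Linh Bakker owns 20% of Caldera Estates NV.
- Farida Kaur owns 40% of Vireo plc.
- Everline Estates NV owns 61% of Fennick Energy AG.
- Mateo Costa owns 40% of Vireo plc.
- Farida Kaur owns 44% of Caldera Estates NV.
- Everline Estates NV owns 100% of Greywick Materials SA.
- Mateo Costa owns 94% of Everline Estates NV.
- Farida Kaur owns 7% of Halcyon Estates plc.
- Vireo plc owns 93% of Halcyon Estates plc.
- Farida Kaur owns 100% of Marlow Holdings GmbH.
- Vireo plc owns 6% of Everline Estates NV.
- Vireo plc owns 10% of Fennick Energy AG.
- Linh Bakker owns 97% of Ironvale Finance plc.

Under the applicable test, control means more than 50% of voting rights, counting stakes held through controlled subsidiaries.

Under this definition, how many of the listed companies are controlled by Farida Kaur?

1

Farida holds 100% of Marlow, so Farida controls Marlow.
No other company's threshold is met.
Farida controls 1 company.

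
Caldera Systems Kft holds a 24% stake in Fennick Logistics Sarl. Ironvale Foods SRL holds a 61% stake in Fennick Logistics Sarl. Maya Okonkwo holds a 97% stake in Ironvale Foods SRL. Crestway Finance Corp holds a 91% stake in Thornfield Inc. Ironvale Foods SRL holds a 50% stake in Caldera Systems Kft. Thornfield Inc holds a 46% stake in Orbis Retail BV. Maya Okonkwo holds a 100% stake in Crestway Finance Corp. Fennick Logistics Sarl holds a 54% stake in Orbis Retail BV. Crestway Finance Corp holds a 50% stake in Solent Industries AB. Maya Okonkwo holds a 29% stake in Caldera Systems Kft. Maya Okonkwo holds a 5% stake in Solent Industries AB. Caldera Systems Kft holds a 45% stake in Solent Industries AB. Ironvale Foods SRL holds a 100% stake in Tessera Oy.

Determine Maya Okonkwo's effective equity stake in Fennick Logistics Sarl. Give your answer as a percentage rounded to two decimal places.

77.77%

Maya reaches Fennick along 3 paths.
Via Ironvale: 97% × 61% = 59.17%.
Via Ironvale → Caldera: 97% × 50% × 24% = 11.64%.
Via Caldera: 29% × 24% = 6.96%.
Total: 59.17% + 11.64% + 6.96% = 77.77%.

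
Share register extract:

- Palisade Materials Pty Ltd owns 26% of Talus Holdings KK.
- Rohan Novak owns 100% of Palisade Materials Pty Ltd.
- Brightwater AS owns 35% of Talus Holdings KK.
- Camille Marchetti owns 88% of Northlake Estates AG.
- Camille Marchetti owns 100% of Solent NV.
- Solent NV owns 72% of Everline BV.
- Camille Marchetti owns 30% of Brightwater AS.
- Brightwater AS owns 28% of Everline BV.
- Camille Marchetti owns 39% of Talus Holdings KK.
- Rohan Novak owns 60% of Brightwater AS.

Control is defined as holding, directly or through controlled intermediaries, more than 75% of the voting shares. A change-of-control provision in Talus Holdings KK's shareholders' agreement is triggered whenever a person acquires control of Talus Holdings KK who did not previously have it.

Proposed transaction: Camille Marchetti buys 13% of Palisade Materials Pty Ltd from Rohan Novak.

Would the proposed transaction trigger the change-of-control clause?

The purchase adds only to Camille's holdings (Rohan's stake shrinks), so Camille is the only person who could newly come to control Talus.
Camille holds 100% of Solent, so Camille controls Solent.
Camille holds 88% of Northlake, so Camille controls Northlake.
In Talus, Camille's side holds only 39%, not > 75%.
So before the transaction, Camille does not control Talus.
After the purchase, Camille holds 13% of Palisade directly, and Rohan's stake falls to 87%.
Camille's side now holds 13% of Palisade, not > 75%, so Camille still does not control Palisade.
After the transaction, Camille's side holds 39% of Talus, not > 75%, so Camille still does not control Talus.
No new person acquires control, so the clause is not triggered.

No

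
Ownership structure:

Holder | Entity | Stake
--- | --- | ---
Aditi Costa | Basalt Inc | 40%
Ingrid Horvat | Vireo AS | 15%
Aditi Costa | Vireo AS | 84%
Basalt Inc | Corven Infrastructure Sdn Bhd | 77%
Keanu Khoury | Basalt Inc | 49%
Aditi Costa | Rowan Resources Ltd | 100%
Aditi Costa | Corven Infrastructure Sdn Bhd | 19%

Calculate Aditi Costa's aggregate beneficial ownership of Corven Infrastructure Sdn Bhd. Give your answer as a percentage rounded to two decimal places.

Aditi reaches Corven along 2 paths.
Via Basalt: 40% × 77% = 30.8%.
Direct stake: 19% = 19%.
Total: 30.8% + 19% = 49.8%.
Rounded: 49.80%.

49.80%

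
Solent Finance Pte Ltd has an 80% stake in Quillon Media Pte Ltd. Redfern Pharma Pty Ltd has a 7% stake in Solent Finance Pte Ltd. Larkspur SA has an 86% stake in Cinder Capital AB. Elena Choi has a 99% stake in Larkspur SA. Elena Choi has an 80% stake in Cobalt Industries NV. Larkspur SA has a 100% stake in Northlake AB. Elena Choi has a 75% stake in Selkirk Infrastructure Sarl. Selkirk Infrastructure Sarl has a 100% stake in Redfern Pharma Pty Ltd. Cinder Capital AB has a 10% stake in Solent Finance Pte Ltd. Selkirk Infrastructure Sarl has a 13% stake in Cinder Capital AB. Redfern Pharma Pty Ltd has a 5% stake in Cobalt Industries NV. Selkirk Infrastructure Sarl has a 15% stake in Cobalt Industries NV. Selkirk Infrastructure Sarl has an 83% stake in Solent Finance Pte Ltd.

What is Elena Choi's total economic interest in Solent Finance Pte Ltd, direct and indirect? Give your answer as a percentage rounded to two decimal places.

76.99%

Elena reaches Solent along 4 paths.
Via Selkirk → Redfern: 75% × 100% × 7% = 5.25%.
Via Larkspur → Cinder: 99% × 86% × 10% = 8.514%.
Via Selkirk → Cinder: 75% × 13% × 10% = 0.975%.
Via Selkirk: 75% × 83% = 62.25%.
Total: 5.25% + 8.514% + 0.975% + 62.25% = 76.989%.
Rounded: 76.99%.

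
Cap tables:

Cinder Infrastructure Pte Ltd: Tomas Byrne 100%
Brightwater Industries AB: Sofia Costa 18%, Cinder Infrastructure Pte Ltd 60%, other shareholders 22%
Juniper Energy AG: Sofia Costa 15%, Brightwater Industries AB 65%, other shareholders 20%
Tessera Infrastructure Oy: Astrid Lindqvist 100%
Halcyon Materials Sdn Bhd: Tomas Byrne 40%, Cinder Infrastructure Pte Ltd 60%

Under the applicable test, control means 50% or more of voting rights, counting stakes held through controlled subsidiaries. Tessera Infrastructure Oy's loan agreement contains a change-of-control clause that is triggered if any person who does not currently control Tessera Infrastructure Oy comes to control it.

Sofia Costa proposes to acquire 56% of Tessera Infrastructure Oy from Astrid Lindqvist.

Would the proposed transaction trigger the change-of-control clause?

Yes

The purchase adds only to Sofia's holdings (Astrid's stake shrinks), so Sofia is the only person who could newly come to control Tessera.
Sofia's largest direct stake is 18% in Brightwater, which does not meet the threshold, so Sofia controls no company.
Neither Sofia nor any entity Sofia controls holds any voting interest in Tessera.
So before the transaction, Sofia does not control Tessera.
After the purchase, Sofia holds 56% of Tessera directly, and Astrid's stake falls to 44%.
Sofia holds 56% of Tessera, so Sofia controls Tessera.
Sofia did not control Tessera before and does after, so the clause is triggered.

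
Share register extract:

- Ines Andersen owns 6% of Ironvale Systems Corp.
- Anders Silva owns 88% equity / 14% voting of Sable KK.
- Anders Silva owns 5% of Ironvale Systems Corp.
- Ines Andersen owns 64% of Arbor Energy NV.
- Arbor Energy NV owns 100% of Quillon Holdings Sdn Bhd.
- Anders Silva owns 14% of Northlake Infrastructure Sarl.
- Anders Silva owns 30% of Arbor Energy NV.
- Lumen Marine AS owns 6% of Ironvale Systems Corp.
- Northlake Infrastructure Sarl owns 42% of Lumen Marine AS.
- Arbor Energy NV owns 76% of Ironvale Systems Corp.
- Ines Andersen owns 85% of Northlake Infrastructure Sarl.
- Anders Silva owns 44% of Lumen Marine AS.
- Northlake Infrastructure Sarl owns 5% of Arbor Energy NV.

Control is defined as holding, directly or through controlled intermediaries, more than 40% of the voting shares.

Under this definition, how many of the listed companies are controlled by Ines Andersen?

5

Ines holds 85% of Northlake, so Ines controls Northlake.
Northlake holds 42% of Lumen, so Ines controls Lumen.
Ines and Northlake together hold 64% + 5% = 69% of Arbor, so Ines controls Arbor.
Arbor holds 100% of Quillon, so Ines controls Quillon.
Lumen and Arbor and Ines together hold 6% + 76% + 6% = 88% of Ironvale, so Ines controls Ironvale.
No other company's threshold is met.
Ines controls 5 companies.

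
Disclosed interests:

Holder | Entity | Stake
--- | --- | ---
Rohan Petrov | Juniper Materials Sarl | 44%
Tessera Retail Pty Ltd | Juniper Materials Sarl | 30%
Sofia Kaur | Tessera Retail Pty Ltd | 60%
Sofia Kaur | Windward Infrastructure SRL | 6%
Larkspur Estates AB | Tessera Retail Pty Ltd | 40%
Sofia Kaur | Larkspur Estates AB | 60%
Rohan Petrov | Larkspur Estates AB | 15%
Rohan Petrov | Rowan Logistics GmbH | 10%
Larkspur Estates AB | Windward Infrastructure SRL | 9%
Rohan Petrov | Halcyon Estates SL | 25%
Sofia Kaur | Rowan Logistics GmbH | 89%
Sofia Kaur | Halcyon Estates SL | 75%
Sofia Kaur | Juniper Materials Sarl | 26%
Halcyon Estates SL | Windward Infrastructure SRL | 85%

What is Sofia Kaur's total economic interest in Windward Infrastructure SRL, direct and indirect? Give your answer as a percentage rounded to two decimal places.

75.15%

Sofia reaches Windward along 3 paths.
Direct stake: 6% = 6%.
Via Halcyon: 75% × 85% = 63.75%.
Via Larkspur: 60% × 9% = 5.4%.
Total: 6% + 63.75% + 5.4% = 75.15%.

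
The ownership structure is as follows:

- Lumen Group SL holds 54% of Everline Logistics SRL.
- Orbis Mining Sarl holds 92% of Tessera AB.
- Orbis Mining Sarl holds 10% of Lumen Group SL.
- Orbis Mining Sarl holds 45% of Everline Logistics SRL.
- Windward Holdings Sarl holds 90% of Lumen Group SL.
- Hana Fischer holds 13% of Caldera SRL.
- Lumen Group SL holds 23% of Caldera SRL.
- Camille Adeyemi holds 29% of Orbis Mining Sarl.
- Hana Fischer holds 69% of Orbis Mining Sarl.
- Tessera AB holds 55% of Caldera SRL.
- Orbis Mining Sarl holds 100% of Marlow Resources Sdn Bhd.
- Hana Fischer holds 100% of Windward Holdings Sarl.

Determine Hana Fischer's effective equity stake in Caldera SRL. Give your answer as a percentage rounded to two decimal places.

Hana reaches Caldera along 4 paths.
Via Orbis → Tessera: 69% × 92% × 55% = 34.914%.
Via Orbis → Lumen: 69% × 10% × 23% = 1.587%.
Via Windward → Lumen: 100% × 90% × 23% = 20.7%.
Direct stake: 13% = 13%.
Total: 34.914% + 1.587% + 20.7% + 13% = 70.201%.
Rounded: 70.20%.

70.20%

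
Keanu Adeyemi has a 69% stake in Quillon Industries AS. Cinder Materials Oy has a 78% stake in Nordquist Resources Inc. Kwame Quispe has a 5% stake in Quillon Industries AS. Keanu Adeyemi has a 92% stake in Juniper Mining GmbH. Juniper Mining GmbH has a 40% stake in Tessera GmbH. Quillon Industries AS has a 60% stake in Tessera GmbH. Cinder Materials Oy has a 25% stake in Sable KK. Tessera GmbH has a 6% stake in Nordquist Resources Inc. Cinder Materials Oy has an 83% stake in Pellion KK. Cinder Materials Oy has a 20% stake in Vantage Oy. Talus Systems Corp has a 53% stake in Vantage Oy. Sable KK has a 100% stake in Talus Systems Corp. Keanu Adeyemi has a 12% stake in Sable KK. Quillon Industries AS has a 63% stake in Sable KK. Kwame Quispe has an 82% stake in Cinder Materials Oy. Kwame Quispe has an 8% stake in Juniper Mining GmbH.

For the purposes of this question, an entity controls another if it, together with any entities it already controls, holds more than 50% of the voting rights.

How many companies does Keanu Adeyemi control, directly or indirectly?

6

Keanu holds 92% of Juniper, so Keanu controls Juniper.
Keanu holds 69% of Quillon, so Keanu controls Quillon.
Quillon and Juniper together hold 60% + 40% = 100% of Tessera, so Keanu controls Tessera.
Keanu and Quillon together hold 12% + 63% = 75% of Sable, so Keanu controls Sable.
Sable holds 100% of Talus, so Keanu controls Talus.
Talus holds 53% of Vantage, so Keanu controls Vantage.
No other company's threshold is met.
Keanu controls 6 companies.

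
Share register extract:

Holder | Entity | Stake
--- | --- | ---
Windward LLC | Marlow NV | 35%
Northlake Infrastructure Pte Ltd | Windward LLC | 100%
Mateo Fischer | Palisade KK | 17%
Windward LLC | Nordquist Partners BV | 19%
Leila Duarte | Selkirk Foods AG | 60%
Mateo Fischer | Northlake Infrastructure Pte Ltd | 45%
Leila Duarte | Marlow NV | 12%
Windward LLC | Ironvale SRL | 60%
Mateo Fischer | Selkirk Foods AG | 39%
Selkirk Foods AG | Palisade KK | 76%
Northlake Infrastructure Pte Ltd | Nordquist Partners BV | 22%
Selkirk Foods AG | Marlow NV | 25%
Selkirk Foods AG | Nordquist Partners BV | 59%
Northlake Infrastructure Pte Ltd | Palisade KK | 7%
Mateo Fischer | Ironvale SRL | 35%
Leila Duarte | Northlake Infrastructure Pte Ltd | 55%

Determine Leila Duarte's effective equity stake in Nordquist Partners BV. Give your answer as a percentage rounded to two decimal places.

57.95%

Leila reaches Nordquist along 3 paths.
Via Northlake → Windward: 55% × 100% × 19% = 10.45%.
Via Northlake: 55% × 22% = 12.1%.
Via Selkirk: 60% × 59% = 35.4%.
Total: 10.45% + 12.1% + 35.4% = 57.95%.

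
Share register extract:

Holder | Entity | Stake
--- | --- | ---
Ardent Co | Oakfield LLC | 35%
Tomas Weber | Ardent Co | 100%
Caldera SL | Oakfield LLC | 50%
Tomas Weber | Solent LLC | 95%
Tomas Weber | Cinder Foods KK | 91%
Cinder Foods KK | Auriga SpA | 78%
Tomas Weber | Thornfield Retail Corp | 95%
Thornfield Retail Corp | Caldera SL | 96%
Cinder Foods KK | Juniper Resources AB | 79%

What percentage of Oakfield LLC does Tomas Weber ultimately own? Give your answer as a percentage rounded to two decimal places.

80.60%

Tomas reaches Oakfield along 2 paths.
Via Ardent: 100% × 35% = 35%.
Via Thornfield → Caldera: 95% × 96% × 50% = 45.6%.
Total: 35% + 45.6% = 80.6%.
Rounded: 80.60%.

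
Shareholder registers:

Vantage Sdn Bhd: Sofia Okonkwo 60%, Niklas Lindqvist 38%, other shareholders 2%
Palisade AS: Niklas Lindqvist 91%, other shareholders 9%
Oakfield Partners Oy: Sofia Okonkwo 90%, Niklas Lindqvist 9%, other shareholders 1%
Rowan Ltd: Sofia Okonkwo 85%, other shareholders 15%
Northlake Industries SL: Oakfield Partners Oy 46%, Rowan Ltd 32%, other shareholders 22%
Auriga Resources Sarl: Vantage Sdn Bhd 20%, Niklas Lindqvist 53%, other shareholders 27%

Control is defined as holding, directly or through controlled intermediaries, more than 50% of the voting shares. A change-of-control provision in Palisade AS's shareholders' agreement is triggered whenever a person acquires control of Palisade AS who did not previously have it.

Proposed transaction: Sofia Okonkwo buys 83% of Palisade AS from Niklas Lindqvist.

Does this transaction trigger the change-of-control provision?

Yes

The purchase adds only to Sofia's holdings (Niklas's stake shrinks), so Sofia is the only person who could newly come to control Palisade.
Sofia holds 60% of Vantage, so Sofia controls Vantage.
Sofia holds 90% of Oakfield, so Sofia controls Oakfield.
Sofia holds 85% of Rowan, so Sofia controls Rowan.
Oakfield and Rowan together hold 46% + 32% = 78% of Northlake, so Sofia controls Northlake.
Neither Sofia nor any entity Sofia controls holds any voting interest in Palisade.
So before the transaction, Sofia does not control Palisade.
After the purchase, Sofia holds 83% of Palisade directly, and Niklas's stake falls to 8%.
Sofia holds 83% of Palisade, so Sofia controls Palisade.
Sofia did not control Palisade before and does after, so the clause is triggered.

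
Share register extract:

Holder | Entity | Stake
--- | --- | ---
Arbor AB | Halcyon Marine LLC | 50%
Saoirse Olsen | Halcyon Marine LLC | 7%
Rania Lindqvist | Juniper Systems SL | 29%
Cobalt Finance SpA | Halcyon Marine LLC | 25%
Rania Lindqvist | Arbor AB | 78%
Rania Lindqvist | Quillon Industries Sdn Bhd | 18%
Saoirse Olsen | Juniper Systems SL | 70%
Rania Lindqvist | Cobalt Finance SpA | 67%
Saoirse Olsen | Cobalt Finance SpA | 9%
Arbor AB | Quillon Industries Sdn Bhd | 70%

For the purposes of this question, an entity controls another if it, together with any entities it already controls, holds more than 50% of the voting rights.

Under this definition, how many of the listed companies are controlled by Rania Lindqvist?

Rania holds 78% of Arbor, so Rania controls Arbor.
Rania holds 67% of Cobalt, so Rania controls Cobalt.
Arbor and Cobalt together hold 50% + 25% = 75% of Halcyon, so Rania controls Halcyon.
Rania and Arbor together hold 18% + 70% = 88% of Quillon, so Rania controls Quillon.
No other company's threshold is met.
Rania controls 4 companies.

4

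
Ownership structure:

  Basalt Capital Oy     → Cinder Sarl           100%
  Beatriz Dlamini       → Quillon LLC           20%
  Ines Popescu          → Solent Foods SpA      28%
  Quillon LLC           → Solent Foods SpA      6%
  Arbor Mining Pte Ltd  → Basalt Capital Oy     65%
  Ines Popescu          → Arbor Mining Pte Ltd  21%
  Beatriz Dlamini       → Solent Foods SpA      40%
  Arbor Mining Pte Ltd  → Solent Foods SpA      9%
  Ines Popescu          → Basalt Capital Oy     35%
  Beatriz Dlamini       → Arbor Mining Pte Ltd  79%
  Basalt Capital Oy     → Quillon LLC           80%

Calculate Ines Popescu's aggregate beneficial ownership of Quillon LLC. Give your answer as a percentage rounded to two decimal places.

38.92%

Ines reaches Quillon along 2 paths.
Via Arbor → Basalt: 21% × 65% × 80% = 10.92%.
Via Basalt: 35% × 80% = 28%.
Total: 10.92% + 28% = 38.92%.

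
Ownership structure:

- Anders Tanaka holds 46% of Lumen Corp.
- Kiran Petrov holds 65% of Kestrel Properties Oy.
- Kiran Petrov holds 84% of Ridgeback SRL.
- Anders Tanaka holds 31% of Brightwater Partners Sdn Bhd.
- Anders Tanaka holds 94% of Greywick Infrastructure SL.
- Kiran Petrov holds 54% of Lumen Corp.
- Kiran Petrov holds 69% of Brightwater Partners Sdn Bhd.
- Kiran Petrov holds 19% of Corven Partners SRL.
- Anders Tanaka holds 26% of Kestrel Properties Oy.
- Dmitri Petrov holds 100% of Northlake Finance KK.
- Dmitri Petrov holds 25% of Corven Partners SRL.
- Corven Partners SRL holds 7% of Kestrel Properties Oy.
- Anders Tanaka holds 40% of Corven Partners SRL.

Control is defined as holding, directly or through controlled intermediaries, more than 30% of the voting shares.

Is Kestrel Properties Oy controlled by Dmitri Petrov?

No

Dmitri holds 100% of Northlake, so Dmitri controls Northlake.
Neither Dmitri nor any entity Dmitri controls holds any voting interest in Kestrel.
So Dmitri does not control Kestrel.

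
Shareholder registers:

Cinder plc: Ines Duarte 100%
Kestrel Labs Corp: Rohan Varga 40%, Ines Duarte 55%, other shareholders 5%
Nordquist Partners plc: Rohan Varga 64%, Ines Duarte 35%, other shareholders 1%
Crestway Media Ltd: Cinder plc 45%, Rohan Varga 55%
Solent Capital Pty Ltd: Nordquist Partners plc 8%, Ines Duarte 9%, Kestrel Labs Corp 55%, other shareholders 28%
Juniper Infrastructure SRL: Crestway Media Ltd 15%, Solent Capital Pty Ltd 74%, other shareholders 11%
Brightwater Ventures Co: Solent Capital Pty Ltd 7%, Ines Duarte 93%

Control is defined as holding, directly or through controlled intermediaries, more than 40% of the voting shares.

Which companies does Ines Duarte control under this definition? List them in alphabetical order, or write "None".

Brightwater Ventures Co, Cinder plc, Crestway Media Ltd, Juniper Infrastructure SRL, Kestrel Labs Corp, Solent Capital Pty Ltd

Ines holds 100% of Cinder, so Ines controls Cinder.
Ines holds 55% of Kestrel, so Ines controls Kestrel.
Cinder holds 45% of Crestway, so Ines controls Crestway.
Ines and Kestrel together hold 9% + 55% = 64% of Solent, so Ines controls Solent.
Crestway and Solent together hold 15% + 74% = 89% of Juniper, so Ines controls Juniper.
Solent and Ines together hold 7% + 93% = 100% of Brightwater, so Ines controls Brightwater.
No other company's threshold is met.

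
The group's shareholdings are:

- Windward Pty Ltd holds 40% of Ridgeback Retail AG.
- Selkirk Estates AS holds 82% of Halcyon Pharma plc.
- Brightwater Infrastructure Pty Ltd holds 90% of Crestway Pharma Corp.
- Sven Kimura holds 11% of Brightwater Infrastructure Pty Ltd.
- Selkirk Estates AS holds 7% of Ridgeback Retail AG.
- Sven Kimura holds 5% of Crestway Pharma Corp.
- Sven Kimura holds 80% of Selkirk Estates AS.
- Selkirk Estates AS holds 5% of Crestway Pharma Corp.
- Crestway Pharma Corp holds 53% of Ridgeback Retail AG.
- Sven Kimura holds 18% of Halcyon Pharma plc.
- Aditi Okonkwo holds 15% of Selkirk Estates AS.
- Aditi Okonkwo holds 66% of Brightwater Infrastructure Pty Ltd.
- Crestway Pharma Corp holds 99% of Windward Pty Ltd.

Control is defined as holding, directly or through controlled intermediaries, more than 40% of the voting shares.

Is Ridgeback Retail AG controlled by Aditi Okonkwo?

Aditi holds 66% of Brightwater, so Aditi controls Brightwater.
Brightwater holds 90% of Crestway, so Aditi controls Crestway.
Crestway holds 99% of Windward, so Aditi controls Windward.
Windward and Crestway together hold 40% + 53% = 93% of Ridgeback, so Aditi controls Ridgeback.

Yes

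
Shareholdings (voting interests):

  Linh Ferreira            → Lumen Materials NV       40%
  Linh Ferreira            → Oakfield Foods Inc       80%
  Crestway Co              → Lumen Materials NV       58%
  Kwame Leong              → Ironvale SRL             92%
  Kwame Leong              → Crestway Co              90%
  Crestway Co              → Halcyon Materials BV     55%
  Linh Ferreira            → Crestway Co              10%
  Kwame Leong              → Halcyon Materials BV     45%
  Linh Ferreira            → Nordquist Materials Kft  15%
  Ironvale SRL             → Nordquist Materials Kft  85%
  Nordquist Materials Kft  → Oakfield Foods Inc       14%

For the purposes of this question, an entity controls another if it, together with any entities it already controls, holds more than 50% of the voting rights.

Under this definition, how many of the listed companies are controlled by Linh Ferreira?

Linh holds 80% of Oakfield, so Linh controls Oakfield.
No other company's threshold is met.
Linh controls 1 company.

1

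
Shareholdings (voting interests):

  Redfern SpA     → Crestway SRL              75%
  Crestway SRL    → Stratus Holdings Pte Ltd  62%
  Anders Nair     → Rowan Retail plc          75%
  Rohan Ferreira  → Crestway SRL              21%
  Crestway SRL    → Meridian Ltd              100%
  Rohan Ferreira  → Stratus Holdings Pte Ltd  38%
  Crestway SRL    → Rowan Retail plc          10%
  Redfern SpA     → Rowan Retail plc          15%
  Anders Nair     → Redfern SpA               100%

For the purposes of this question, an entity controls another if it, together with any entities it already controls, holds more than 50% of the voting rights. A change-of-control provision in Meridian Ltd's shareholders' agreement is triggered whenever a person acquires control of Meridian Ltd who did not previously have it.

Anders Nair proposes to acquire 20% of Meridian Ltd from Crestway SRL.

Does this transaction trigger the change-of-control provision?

The purchase adds only to Anders's holdings (Crestway's stake shrinks), so Anders is the only person who could newly come to control Meridian.
Anders holds 100% of Redfern, so Anders controls Redfern.
Redfern holds 75% of Crestway, so Anders controls Crestway.
Crestway holds 100% of Meridian, so Anders controls Meridian.
So Anders already controls Meridian before the transaction.
After the purchase, Anders holds 20% of Meridian directly, and Crestway's stake falls to 80%.
Anders controlled Meridian already, so this is not a new person acquiring control; every other person's position is unchanged or reduced.
No new person acquires control, so the clause is not triggered.

No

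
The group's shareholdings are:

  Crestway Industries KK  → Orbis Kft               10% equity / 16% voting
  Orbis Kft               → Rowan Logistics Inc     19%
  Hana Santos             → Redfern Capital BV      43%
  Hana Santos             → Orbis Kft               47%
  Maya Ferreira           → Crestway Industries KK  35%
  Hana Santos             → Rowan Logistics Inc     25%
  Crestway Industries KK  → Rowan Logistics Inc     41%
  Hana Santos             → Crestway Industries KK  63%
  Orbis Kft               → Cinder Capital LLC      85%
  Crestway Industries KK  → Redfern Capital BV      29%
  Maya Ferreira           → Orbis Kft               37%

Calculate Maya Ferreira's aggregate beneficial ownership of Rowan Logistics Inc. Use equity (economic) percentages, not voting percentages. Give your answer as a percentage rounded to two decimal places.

22.05%

Maya reaches Rowan along 3 paths.
Via Crestway: 35% × 41% = 14.35%.
Via Orbis: 37% × 19% = 7.03%.
Via Crestway → Orbis: 35% × 10% × 19% = 0.665%.
Total: 14.35% + 7.03% + 0.665% = 22.045%.
Rounded: 22.05%.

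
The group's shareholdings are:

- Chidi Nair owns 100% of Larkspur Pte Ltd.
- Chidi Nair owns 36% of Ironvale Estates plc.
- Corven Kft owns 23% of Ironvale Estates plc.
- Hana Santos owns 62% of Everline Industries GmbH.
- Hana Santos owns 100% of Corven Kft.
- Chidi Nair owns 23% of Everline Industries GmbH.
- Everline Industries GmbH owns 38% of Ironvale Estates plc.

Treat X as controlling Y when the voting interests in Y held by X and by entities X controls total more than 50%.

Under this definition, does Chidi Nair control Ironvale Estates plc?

Chidi holds 100% of Larkspur, so Chidi controls Larkspur.
In Ironvale, Chidi's side holds only 36%, not > 50%.
So Chidi does not control Ironvale.

No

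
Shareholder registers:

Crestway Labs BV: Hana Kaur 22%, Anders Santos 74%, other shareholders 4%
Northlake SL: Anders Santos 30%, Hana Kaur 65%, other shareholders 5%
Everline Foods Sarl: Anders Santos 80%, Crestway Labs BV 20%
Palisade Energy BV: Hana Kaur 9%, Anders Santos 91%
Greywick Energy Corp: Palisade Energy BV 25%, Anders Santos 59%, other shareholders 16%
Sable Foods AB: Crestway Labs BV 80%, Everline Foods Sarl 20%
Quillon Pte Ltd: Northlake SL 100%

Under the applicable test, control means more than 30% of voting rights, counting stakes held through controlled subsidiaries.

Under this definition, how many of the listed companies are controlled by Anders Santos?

5

Anders holds 74% of Crestway, so Anders controls Crestway.
Anders and Crestway together hold 80% + 20% = 100% of Everline, so Anders controls Everline.
Anders holds 91% of Palisade, so Anders controls Palisade.
Palisade and Anders together hold 25% + 59% = 84% of Greywick, so Anders controls Greywick.
Crestway and Everline together hold 80% + 20% = 100% of Sable, so Anders controls Sable.
No other company's threshold is met.
Anders controls 5 companies.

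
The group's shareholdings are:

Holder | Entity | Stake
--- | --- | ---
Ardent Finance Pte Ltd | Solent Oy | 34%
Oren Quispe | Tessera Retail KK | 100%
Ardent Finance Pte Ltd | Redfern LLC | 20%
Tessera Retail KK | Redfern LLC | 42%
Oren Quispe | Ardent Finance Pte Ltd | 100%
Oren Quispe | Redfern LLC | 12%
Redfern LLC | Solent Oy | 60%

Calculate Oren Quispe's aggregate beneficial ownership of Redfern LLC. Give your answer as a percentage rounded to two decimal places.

Oren reaches Redfern along 3 paths.
Via Ardent: 100% × 20% = 20%.
Direct stake: 12% = 12%.
Via Tessera: 100% × 42% = 42%.
Total: 20% + 12% + 42% = 74%.
Rounded: 74.00%.

74.00%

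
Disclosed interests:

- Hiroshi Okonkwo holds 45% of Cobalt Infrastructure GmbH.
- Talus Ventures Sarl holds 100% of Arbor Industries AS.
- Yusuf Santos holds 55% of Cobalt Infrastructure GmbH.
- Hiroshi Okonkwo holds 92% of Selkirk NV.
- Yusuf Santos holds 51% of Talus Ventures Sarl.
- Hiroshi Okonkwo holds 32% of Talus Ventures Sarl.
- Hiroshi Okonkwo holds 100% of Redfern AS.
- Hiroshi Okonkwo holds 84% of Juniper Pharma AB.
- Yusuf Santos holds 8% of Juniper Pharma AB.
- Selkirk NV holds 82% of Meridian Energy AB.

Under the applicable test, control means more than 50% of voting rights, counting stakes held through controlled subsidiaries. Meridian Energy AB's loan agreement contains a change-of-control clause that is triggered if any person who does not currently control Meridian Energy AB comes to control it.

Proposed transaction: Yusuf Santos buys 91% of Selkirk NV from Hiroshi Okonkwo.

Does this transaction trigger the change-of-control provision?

Yes

The purchase adds only to Yusuf's holdings (Hiroshi's stake shrinks), so Yusuf is the only person who could newly come to control Meridian.
Yusuf holds 51% of Talus, so Yusuf controls Talus.
Talus holds 100% of Arbor, so Yusuf controls Arbor.
Yusuf holds 55% of Cobalt, so Yusuf controls Cobalt.
Neither Yusuf nor any entity Yusuf controls holds any voting interest in Meridian.
So before the transaction, Yusuf does not control Meridian.
After the purchase, Yusuf holds 91% of Selkirk directly, and Hiroshi's stake falls to 1%.
Yusuf holds 91% of Selkirk, so Yusuf controls Selkirk.
Selkirk holds 82% of Meridian, so Yusuf controls Meridian.
Yusuf did not control Meridian before and does after, so the clause is triggered.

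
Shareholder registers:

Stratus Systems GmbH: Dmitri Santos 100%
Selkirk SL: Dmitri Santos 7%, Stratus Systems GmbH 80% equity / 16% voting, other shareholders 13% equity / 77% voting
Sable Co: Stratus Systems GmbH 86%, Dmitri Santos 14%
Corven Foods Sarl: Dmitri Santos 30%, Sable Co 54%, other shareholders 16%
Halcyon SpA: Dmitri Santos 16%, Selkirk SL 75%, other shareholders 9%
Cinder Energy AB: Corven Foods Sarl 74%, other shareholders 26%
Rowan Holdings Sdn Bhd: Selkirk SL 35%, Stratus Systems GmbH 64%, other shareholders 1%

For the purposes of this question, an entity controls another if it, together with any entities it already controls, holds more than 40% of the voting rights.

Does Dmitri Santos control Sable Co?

Dmitri holds 100% of Stratus, so Dmitri controls Stratus.
Stratus and Dmitri together hold 86% + 14% = 100% of Sable, so Dmitri controls Sable.

Yes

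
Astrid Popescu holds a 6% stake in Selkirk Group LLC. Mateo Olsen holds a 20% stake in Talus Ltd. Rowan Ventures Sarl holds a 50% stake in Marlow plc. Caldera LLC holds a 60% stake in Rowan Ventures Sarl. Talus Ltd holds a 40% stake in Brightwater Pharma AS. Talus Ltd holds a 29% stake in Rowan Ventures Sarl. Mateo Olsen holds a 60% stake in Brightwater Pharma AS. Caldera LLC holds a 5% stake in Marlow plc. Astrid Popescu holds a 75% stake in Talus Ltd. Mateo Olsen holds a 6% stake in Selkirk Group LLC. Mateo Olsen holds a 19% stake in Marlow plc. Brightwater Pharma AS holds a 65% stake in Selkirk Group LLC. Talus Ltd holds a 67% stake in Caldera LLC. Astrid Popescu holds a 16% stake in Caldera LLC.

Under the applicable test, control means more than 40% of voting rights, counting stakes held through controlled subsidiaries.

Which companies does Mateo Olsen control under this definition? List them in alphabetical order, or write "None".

Mateo holds 60% of Brightwater, so Mateo controls Brightwater.
Mateo and Brightwater together hold 6% + 65% = 71% of Selkirk, so Mateo controls Selkirk.
No other company's threshold is met.

Brightwater Pharma AS, Selkirk Group LLC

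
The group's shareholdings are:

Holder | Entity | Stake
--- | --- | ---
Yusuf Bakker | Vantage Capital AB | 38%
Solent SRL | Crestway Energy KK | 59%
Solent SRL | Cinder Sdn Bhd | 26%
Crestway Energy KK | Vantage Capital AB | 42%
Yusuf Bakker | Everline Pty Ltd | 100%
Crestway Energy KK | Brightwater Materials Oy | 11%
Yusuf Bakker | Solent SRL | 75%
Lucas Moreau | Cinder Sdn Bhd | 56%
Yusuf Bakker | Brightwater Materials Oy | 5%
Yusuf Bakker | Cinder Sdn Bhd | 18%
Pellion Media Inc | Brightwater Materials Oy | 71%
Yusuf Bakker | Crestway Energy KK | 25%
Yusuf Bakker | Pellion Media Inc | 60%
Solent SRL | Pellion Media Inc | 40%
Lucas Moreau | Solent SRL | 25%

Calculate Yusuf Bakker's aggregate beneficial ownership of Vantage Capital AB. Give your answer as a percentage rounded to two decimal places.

67.09%

Yusuf reaches Vantage along 3 paths.
Direct stake: 38% = 38%.
Via Solent → Crestway: 75% × 59% × 42% = 18.585%.
Via Crestway: 25% × 42% = 10.5%.
Total: 38% + 18.585% + 10.5% = 67.085%.
Rounded: 67.09%.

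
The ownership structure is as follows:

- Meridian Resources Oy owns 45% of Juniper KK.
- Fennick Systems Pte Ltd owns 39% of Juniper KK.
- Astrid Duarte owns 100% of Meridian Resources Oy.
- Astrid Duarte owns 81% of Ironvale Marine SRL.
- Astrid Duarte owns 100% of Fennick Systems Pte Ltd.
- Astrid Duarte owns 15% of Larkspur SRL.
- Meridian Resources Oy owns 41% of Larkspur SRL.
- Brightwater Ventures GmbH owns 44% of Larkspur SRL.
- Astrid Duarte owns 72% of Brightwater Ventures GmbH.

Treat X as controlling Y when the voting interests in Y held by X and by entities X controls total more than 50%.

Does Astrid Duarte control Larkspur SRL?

Yes

Astrid holds 72% of Brightwater, so Astrid controls Brightwater.
Astrid holds 100% of Meridian, so Astrid controls Meridian.
Brightwater and Meridian and Astrid together hold 44% + 41% + 15% = 100% of Larkspur, so Astrid controls Larkspur.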